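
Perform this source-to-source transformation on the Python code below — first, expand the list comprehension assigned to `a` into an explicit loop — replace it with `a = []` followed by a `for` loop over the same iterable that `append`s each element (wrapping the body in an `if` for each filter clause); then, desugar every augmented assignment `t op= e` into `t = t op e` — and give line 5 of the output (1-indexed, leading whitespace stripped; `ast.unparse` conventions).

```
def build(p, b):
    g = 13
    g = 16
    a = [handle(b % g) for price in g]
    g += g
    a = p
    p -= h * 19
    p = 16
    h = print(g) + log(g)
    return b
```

Transformed code:
def build(p, b):
    g = 13
    g = 16
    a = []
    for price in g:
        a.append(handle(b % g))
    g = g + g
    a = p
    p = p - h * 19
    p = 16
    h = print(g) + log(g)
    return b

for price in g:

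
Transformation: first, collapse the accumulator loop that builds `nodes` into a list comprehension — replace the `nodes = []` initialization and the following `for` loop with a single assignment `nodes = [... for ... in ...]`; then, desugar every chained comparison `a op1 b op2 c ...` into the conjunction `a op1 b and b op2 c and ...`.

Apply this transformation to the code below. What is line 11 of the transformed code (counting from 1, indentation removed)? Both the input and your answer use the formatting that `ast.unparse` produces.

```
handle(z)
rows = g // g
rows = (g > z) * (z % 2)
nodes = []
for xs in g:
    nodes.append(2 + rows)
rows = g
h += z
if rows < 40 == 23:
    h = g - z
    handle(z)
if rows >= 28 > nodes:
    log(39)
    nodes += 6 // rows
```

Transformed code:
handle(z)
rows = g // g
rows = (g > z) * (z % 2)
nodes = [2 + rows for xs in g]
rows = g
h += z
if rows < 40 and 40 == 23:
    h = g - z
    handle(z)
if rows >= 28 and 28 > nodes:
    log(39)
    nodes += 6 // rows

log(39)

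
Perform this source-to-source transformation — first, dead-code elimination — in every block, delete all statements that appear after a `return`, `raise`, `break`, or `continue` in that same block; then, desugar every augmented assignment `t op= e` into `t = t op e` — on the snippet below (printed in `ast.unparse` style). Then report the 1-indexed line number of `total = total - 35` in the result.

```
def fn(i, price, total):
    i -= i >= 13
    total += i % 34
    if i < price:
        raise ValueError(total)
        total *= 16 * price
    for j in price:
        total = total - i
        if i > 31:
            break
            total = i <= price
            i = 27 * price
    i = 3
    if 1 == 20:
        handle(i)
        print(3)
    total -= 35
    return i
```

Transformed code:
def fn(i, price, total):
    i = i - (i >= 13)
    total = total + i % 34
    if i < price:
        raise ValueError(total)
    for j in price:
        total = total - i
        if i > 31:
            break
    i = 3
    if 1 == 20:
        handle(i)
        print(3)
    total = total - 35
    return i

14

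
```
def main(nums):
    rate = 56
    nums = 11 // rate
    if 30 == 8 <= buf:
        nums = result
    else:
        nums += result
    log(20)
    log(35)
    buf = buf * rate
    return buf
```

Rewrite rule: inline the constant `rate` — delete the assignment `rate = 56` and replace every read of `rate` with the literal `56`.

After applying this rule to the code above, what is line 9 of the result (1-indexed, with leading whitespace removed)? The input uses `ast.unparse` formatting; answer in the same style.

Transformed code:
def main(nums):
    nums = 11 // 56
    if 30 == 8 <= buf:
        nums = result
    else:
        nums += result
    log(20)
    log(35)
    buf = buf * 56
    return buf

buf = buf * 56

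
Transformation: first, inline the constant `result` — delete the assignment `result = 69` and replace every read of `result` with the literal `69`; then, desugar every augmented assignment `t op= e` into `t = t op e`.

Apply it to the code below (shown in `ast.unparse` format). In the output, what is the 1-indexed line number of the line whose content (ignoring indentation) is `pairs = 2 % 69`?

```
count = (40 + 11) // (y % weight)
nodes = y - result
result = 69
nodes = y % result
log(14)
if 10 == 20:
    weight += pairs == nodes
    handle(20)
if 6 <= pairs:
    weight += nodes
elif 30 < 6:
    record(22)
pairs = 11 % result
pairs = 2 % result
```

Transformed code:
count = (40 + 11) // (y % weight)
nodes = y - 69
nodes = y % 69
log(14)
if 10 == 20:
    weight = weight + (pairs == nodes)
    handle(20)
if 6 <= pairs:
    weight = weight + nodes
elif 30 < 6:
    record(22)
pairs = 11 % 69
pairs = 2 % 69

13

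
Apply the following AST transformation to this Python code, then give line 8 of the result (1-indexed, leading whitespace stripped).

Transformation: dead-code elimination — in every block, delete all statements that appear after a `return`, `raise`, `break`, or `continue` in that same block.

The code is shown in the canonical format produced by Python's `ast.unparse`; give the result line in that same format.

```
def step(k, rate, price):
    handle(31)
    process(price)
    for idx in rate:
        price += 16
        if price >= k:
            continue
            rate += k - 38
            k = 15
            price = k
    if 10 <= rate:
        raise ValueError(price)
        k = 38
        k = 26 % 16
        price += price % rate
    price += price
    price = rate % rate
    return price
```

Transformed code:
def step(k, rate, price):
    handle(31)
    process(price)
    for idx in rate:
        price += 16
        if price >= k:
            continue
    if 10 <= rate:
        raise ValueError(price)
    price += price
    price = rate % rate
    return price

if 10 <= rate:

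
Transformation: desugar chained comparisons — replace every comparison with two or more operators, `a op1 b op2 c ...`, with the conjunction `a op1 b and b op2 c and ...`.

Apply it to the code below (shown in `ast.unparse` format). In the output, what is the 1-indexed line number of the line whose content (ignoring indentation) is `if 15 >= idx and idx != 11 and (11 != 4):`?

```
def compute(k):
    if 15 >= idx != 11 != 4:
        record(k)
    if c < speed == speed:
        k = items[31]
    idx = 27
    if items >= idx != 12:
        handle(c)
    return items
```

Transformed code:
def compute(k):
    if 15 >= idx and idx != 11 and (11 != 4):
        record(k)
    if c < speed and speed == speed:
        k = items[31]
    idx = 27
    if items >= idx and idx != 12:
        handle(c)
    return items

2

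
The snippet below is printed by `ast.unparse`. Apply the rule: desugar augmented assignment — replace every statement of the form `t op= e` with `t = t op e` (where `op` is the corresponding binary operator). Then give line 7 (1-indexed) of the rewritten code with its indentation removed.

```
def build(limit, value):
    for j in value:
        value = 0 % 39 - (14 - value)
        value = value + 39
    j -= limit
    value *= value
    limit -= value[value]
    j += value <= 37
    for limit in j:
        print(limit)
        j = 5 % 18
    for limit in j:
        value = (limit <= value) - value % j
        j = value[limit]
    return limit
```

Transformed code:
def build(limit, value):
    for j in value:
        value = 0 % 39 - (14 - value)
        value = value + 39
    j = j - limit
    value = value * value
    limit = limit - value[value]
    j = j + (value <= 37)
    for limit in j:
        print(limit)
        j = 5 % 18
    for limit in j:
        value = (limit <= value) - value % j
        j = value[limit]
    return limit

limit = limit - value[value]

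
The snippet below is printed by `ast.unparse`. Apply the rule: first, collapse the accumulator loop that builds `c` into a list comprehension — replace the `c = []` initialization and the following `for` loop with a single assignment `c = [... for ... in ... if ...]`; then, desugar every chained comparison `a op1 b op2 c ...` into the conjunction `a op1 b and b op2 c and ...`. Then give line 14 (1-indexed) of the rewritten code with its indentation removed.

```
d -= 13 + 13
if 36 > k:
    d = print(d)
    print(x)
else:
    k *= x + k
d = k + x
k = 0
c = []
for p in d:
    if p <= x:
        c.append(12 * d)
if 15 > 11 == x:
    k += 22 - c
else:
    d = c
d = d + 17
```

Transformed code:
d -= 13 + 13
if 36 > k:
    d = print(d)
    print(x)
else:
    k *= x + k
d = k + x
k = 0
c = [12 * d for p in d if p <= x]
if 15 > 11 and 11 == x:
    k += 22 - c
else:
    d = c
d = d + 17

d = d + 17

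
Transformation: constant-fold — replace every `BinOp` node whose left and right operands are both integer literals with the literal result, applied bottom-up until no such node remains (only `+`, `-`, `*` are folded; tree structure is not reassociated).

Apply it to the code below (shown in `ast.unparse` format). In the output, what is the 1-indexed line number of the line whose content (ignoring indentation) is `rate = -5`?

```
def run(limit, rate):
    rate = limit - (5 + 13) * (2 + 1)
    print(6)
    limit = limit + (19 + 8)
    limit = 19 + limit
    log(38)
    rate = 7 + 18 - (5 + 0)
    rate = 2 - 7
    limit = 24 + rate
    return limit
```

8

Transformed code:
def run(limit, rate):
    rate = limit - 54
    print(6)
    limit = limit + 27
    limit = 19 + limit
    log(38)
    rate = 20
    rate = -5
    limit = 24 + rate
    return limit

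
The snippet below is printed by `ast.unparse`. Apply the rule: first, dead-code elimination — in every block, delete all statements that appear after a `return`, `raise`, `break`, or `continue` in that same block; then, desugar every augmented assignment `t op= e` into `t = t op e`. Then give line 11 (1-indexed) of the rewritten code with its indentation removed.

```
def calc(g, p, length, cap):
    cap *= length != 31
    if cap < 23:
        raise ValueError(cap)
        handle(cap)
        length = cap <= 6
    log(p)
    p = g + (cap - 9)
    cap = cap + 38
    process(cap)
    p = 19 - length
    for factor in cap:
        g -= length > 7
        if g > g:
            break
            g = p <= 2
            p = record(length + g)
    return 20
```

g = g - (length > 7)

Transformed code:
def calc(g, p, length, cap):
    cap = cap * (length != 31)
    if cap < 23:
        raise ValueError(cap)
    log(p)
    p = g + (cap - 9)
    cap = cap + 38
    process(cap)
    p = 19 - length
    for factor in cap:
        g = g - (length > 7)
        if g > g:
            break
    return 20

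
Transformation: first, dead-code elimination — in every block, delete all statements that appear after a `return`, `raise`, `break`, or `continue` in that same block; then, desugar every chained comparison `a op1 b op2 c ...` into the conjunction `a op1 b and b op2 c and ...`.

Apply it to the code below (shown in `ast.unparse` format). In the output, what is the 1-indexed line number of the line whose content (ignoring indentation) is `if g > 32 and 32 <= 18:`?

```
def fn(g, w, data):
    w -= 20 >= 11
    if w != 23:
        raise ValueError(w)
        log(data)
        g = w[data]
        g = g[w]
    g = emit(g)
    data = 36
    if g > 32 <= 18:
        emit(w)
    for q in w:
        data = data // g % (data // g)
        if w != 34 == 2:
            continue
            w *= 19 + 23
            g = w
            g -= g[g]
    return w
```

7

Transformed code:
def fn(g, w, data):
    w -= 20 >= 11
    if w != 23:
        raise ValueError(w)
    g = emit(g)
    data = 36
    if g > 32 and 32 <= 18:
        emit(w)
    for q in w:
        data = data // g % (data // g)
        if w != 34 and 34 == 2:
            continue
    return w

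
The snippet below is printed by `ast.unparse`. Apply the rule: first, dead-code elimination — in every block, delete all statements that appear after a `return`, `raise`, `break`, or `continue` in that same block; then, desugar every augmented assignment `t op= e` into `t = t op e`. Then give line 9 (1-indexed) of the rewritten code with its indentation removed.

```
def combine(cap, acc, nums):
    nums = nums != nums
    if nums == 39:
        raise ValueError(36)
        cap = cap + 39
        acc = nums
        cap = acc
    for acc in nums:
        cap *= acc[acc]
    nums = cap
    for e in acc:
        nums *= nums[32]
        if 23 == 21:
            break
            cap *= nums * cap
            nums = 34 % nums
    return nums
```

nums = nums * nums[32]

Transformed code:
def combine(cap, acc, nums):
    nums = nums != nums
    if nums == 39:
        raise ValueError(36)
    for acc in nums:
        cap = cap * acc[acc]
    nums = cap
    for e in acc:
        nums = nums * nums[32]
        if 23 == 21:
            break
    return nums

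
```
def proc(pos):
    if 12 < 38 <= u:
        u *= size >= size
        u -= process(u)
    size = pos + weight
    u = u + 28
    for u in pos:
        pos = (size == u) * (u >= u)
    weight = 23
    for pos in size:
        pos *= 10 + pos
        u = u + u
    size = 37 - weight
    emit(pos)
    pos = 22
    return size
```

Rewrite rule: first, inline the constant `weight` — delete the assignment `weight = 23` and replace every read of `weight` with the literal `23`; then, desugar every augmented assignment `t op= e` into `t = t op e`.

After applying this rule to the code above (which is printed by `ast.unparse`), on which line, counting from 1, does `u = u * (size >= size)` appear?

Transformed code:
def proc(pos):
    if 12 < 38 <= u:
        u = u * (size >= size)
        u = u - process(u)
    size = pos + 23
    u = u + 28
    for u in pos:
        pos = (size == u) * (u >= u)
    for pos in size:
        pos = pos * (10 + pos)
        u = u + u
    size = 37 - 23
    emit(pos)
    pos = 22
    return size

3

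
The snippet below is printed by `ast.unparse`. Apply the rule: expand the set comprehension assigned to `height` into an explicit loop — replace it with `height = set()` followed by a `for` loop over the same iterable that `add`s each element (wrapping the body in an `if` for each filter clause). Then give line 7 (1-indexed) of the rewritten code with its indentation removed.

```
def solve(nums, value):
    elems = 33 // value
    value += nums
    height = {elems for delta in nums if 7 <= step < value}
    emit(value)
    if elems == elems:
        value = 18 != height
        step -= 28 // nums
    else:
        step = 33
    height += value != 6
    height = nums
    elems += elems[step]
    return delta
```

height.add(elems)

Transformed code:
def solve(nums, value):
    elems = 33 // value
    value += nums
    height = set()
    for delta in nums:
        if 7 <= step < value:
            height.add(elems)
    emit(value)
    if elems == elems:
        value = 18 != height
        step -= 28 // nums
    else:
        step = 33
    height += value != 6
    height = nums
    elems += elems[step]
    return delta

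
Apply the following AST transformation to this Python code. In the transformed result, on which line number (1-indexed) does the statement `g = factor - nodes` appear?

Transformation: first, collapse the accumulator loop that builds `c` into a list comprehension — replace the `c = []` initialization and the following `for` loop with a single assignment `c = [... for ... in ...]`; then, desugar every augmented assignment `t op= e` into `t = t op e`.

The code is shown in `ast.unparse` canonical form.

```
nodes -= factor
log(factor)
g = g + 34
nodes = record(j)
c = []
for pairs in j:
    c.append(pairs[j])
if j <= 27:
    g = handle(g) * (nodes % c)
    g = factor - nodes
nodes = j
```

Transformed code:
nodes = nodes - factor
log(factor)
g = g + 34
nodes = record(j)
c = [pairs[j] for pairs in j]
if j <= 27:
    g = handle(g) * (nodes % c)
    g = factor - nodes
nodes = j

8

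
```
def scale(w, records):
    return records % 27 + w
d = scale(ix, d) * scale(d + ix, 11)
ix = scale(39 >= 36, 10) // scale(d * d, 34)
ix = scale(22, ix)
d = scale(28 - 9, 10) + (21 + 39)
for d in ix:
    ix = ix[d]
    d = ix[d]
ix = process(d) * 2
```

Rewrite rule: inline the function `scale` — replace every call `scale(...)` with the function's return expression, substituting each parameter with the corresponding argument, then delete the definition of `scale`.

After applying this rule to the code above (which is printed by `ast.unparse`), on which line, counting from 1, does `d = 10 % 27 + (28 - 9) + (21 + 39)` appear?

Transformed code:
d = (d % 27 + ix) * (11 % 27 + (d + ix))
ix = (10 % 27 + (39 >= 36)) // (34 % 27 + d * d)
ix = ix % 27 + 22
d = 10 % 27 + (28 - 9) + (21 + 39)
for d in ix:
    ix = ix[d]
    d = ix[d]
ix = process(d) * 2

4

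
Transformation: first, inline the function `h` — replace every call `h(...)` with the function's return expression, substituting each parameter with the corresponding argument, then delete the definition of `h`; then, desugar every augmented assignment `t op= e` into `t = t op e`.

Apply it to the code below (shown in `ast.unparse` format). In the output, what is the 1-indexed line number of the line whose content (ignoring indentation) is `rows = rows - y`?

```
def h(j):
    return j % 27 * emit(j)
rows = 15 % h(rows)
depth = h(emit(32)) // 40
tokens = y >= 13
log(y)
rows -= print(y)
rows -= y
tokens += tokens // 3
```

6

Transformed code:
rows = 15 % (rows % 27 * emit(rows))
depth = emit(32) % 27 * emit(emit(32)) // 40
tokens = y >= 13
log(y)
rows = rows - print(y)
rows = rows - y
tokens = tokens + tokens // 3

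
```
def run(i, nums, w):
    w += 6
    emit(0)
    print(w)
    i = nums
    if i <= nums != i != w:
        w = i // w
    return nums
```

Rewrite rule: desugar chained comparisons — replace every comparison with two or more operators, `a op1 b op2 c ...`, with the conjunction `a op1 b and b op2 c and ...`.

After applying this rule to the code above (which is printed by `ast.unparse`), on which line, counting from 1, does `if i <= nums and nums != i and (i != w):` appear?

6

Transformed code:
def run(i, nums, w):
    w += 6
    emit(0)
    print(w)
    i = nums
    if i <= nums and nums != i and (i != w):
        w = i // w
    return nums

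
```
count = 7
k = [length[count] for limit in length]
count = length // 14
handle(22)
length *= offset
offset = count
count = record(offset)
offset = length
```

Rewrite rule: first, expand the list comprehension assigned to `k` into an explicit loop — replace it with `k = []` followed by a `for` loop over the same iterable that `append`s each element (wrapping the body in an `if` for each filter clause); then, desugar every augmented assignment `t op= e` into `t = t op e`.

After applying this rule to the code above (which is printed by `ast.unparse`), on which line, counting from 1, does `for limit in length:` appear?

Transformed code:
count = 7
k = []
for limit in length:
    k.append(length[count])
count = length // 14
handle(22)
length = length * offset
offset = count
count = record(offset)
offset = length

3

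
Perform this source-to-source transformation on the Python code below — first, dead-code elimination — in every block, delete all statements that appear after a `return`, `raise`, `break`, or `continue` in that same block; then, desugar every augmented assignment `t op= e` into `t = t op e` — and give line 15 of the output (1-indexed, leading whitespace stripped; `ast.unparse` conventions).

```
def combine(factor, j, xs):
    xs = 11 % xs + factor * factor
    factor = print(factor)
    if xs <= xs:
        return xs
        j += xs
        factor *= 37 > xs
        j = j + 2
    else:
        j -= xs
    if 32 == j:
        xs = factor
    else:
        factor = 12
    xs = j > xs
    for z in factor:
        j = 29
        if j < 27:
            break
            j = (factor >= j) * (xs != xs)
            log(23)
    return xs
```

Transformed code:
def combine(factor, j, xs):
    xs = 11 % xs + factor * factor
    factor = print(factor)
    if xs <= xs:
        return xs
    else:
        j = j - xs
    if 32 == j:
        xs = factor
    else:
        factor = 12
    xs = j > xs
    for z in factor:
        j = 29
        if j < 27:
            break
    return xs

if j < 27:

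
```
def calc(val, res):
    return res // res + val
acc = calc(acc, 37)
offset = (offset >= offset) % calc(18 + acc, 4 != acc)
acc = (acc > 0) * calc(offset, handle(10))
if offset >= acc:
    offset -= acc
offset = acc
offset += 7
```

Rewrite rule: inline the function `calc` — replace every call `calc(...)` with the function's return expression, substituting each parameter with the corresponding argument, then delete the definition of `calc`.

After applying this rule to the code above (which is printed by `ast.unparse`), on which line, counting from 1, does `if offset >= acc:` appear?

Transformed code:
acc = 37 // 37 + acc
offset = (offset >= offset) % ((4 != acc) // (4 != acc) + (18 + acc))
acc = (acc > 0) * (handle(10) // handle(10) + offset)
if offset >= acc:
    offset -= acc
offset = acc
offset += 7

4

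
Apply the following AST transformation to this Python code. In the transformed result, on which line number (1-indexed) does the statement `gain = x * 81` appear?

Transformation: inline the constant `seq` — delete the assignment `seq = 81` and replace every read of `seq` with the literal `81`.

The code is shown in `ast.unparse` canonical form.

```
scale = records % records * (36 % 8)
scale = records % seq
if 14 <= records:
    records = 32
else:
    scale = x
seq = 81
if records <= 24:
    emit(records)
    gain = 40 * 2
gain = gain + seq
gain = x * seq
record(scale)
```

11

Transformed code:
scale = records % records * (36 % 8)
scale = records % 81
if 14 <= records:
    records = 32
else:
    scale = x
if records <= 24:
    emit(records)
    gain = 40 * 2
gain = gain + 81
gain = x * 81
record(scale)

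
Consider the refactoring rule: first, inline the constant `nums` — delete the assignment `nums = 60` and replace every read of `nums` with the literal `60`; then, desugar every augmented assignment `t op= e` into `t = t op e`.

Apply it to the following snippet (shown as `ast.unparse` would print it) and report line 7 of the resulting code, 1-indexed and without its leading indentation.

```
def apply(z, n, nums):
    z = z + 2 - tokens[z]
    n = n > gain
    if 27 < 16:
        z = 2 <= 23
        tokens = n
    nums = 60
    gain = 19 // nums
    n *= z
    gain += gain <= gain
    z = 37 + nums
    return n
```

Transformed code:
def apply(z, n, nums):
    z = z + 2 - tokens[z]
    n = n > gain
    if 27 < 16:
        z = 2 <= 23
        tokens = n
    gain = 19 // 60
    n = n * z
    gain = gain + (gain <= gain)
    z = 37 + 60
    return n

gain = 19 // 60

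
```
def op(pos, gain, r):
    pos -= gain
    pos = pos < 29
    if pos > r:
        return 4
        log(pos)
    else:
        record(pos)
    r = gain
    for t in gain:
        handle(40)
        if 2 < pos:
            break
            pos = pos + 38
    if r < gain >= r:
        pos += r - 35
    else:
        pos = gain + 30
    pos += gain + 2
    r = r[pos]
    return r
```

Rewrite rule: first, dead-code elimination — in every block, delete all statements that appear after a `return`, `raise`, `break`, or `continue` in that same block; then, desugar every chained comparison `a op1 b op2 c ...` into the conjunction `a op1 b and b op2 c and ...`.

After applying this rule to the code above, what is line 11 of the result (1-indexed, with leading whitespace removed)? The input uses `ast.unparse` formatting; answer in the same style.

if 2 < pos:

Transformed code:
def op(pos, gain, r):
    pos -= gain
    pos = pos < 29
    if pos > r:
        return 4
    else:
        record(pos)
    r = gain
    for t in gain:
        handle(40)
        if 2 < pos:
            break
    if r < gain and gain >= r:
        pos += r - 35
    else:
        pos = gain + 30
    pos += gain + 2
    r = r[pos]
    return r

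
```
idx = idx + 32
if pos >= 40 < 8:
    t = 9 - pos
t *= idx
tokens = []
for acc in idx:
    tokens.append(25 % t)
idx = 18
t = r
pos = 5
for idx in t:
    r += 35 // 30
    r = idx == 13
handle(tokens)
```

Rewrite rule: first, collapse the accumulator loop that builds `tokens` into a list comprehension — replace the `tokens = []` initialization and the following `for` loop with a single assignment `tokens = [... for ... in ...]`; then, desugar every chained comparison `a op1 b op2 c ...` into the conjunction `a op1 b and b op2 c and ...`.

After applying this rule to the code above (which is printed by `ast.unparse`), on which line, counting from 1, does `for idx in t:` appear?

9

Transformed code:
idx = idx + 32
if pos >= 40 and 40 < 8:
    t = 9 - pos
t *= idx
tokens = [25 % t for acc in idx]
idx = 18
t = r
pos = 5
for idx in t:
    r += 35 // 30
    r = idx == 13
handle(tokens)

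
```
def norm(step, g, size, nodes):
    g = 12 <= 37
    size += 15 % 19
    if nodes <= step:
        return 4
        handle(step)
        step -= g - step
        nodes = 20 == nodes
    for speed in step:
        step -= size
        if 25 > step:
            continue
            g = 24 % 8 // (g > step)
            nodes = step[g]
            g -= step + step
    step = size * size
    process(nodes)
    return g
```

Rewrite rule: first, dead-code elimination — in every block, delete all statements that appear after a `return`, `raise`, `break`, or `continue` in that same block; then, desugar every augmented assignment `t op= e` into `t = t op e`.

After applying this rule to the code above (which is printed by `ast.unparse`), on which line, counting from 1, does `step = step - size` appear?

7

Transformed code:
def norm(step, g, size, nodes):
    g = 12 <= 37
    size = size + 15 % 19
    if nodes <= step:
        return 4
    for speed in step:
        step = step - size
        if 25 > step:
            continue
    step = size * size
    process(nodes)
    return g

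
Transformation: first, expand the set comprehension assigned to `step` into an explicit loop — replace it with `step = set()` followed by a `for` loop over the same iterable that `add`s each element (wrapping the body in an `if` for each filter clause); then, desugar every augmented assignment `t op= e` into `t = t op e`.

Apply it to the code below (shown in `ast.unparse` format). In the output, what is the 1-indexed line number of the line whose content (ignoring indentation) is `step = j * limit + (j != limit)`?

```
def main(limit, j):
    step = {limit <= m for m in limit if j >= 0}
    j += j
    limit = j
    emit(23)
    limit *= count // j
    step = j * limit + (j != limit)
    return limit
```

Transformed code:
def main(limit, j):
    step = set()
    for m in limit:
        if j >= 0:
            step.add(limit <= m)
    j = j + j
    limit = j
    emit(23)
    limit = limit * (count // j)
    step = j * limit + (j != limit)
    return limit

10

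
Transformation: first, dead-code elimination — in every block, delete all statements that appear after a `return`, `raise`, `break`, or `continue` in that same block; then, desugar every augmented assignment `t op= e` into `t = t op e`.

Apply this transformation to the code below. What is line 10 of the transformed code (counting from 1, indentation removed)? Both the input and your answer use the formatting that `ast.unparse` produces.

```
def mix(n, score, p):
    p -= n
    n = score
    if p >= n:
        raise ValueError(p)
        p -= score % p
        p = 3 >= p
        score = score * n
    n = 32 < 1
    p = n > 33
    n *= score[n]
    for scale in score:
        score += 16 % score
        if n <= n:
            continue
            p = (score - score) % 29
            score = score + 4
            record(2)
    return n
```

score = score + 16 % score

Transformed code:
def mix(n, score, p):
    p = p - n
    n = score
    if p >= n:
        raise ValueError(p)
    n = 32 < 1
    p = n > 33
    n = n * score[n]
    for scale in score:
        score = score + 16 % score
        if n <= n:
            continue
    return n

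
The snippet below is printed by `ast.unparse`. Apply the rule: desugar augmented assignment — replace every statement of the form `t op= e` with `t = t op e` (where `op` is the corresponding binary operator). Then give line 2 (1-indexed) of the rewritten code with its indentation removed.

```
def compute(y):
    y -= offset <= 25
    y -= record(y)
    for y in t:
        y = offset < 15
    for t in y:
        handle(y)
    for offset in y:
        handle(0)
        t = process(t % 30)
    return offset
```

y = y - (offset <= 25)

Transformed code:
def compute(y):
    y = y - (offset <= 25)
    y = y - record(y)
    for y in t:
        y = offset < 15
    for t in y:
        handle(y)
    for offset in y:
        handle(0)
        t = process(t % 30)
    return offset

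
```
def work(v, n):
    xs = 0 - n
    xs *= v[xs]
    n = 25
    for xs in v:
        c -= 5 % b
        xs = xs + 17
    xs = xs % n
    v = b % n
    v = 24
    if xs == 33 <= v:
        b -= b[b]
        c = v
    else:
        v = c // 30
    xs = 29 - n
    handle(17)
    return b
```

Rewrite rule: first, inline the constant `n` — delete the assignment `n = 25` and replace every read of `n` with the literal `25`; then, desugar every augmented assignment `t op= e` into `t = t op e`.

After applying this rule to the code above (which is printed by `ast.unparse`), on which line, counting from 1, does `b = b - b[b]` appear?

11

Transformed code:
def work(v, n):
    xs = 0 - 25
    xs = xs * v[xs]
    for xs in v:
        c = c - 5 % b
        xs = xs + 17
    xs = xs % 25
    v = b % 25
    v = 24
    if xs == 33 <= v:
        b = b - b[b]
        c = v
    else:
        v = c // 30
    xs = 29 - 25
    handle(17)
    return b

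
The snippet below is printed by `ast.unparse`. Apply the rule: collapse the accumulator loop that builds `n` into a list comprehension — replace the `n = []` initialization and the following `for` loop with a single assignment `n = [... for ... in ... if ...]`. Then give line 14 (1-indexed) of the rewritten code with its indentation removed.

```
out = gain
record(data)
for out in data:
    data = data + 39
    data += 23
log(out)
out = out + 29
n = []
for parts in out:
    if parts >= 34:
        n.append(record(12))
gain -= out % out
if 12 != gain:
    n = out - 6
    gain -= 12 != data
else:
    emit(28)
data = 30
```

emit(28)

Transformed code:
out = gain
record(data)
for out in data:
    data = data + 39
    data += 23
log(out)
out = out + 29
n = [record(12) for parts in out if parts >= 34]
gain -= out % out
if 12 != gain:
    n = out - 6
    gain -= 12 != data
else:
    emit(28)
data = 30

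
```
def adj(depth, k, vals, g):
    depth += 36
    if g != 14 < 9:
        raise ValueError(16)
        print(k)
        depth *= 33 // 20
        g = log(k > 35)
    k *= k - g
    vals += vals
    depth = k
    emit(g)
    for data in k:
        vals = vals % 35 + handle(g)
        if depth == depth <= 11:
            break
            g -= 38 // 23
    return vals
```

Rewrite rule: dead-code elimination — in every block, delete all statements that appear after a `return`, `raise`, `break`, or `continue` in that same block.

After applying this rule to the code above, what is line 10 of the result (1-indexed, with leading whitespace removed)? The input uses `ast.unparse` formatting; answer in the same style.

Transformed code:
def adj(depth, k, vals, g):
    depth += 36
    if g != 14 < 9:
        raise ValueError(16)
    k *= k - g
    vals += vals
    depth = k
    emit(g)
    for data in k:
        vals = vals % 35 + handle(g)
        if depth == depth <= 11:
            break
    return vals

vals = vals % 35 + handle(g)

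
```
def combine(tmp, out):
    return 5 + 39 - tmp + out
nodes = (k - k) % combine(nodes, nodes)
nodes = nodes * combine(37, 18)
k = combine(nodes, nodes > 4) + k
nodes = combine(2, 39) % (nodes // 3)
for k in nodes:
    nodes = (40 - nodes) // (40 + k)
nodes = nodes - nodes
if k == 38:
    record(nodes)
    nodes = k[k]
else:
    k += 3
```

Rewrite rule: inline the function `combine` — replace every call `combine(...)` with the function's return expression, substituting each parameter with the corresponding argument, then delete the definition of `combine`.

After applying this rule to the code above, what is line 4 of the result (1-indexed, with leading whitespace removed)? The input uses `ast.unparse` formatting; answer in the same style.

nodes = (5 + 39 - 2 + 39) % (nodes // 3)

Transformed code:
nodes = (k - k) % (5 + 39 - nodes + nodes)
nodes = nodes * (5 + 39 - 37 + 18)
k = 5 + 39 - nodes + (nodes > 4) + k
nodes = (5 + 39 - 2 + 39) % (nodes // 3)
for k in nodes:
    nodes = (40 - nodes) // (40 + k)
nodes = nodes - nodes
if k == 38:
    record(nodes)
    nodes = k[k]
else:
    k += 3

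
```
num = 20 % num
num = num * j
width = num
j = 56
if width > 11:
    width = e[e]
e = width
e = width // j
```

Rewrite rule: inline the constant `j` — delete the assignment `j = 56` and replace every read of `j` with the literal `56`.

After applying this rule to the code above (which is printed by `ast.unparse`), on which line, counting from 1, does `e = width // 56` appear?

Transformed code:
num = 20 % num
num = num * 56
width = num
if width > 11:
    width = e[e]
e = width
e = width // 56

7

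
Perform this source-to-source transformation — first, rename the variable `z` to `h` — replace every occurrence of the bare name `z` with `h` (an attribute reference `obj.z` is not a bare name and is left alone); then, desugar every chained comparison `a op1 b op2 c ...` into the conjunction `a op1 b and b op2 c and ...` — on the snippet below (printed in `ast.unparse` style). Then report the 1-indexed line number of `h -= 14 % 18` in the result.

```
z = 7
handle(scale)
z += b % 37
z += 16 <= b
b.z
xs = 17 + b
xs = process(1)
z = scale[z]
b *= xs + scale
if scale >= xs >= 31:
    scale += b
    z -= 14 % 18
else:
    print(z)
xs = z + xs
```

12

Transformed code:
h = 7
handle(scale)
h += b % 37
h += 16 <= b
b.z
xs = 17 + b
xs = process(1)
h = scale[h]
b *= xs + scale
if scale >= xs and xs >= 31:
    scale += b
    h -= 14 % 18
else:
    print(h)
xs = h + xs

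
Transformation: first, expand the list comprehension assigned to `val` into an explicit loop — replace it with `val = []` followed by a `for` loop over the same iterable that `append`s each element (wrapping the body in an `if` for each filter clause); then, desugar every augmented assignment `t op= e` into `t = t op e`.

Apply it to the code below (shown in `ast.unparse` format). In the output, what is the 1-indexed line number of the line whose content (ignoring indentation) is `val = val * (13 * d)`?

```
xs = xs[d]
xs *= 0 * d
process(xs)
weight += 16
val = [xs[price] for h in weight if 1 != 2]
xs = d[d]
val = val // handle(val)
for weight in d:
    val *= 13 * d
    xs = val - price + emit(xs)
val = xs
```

Transformed code:
xs = xs[d]
xs = xs * (0 * d)
process(xs)
weight = weight + 16
val = []
for h in weight:
    if 1 != 2:
        val.append(xs[price])
xs = d[d]
val = val // handle(val)
for weight in d:
    val = val * (13 * d)
    xs = val - price + emit(xs)
val = xs

12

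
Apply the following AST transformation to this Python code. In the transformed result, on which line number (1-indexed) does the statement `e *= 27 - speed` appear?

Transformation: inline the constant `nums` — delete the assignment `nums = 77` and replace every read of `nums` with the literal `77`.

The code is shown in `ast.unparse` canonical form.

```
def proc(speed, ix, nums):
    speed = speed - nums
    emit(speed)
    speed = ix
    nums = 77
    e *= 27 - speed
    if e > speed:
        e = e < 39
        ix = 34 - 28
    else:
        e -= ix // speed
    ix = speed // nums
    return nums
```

Transformed code:
def proc(speed, ix, nums):
    speed = speed - 77
    emit(speed)
    speed = ix
    e *= 27 - speed
    if e > speed:
        e = e < 39
        ix = 34 - 28
    else:
        e -= ix // speed
    ix = speed // 77
    return 77

5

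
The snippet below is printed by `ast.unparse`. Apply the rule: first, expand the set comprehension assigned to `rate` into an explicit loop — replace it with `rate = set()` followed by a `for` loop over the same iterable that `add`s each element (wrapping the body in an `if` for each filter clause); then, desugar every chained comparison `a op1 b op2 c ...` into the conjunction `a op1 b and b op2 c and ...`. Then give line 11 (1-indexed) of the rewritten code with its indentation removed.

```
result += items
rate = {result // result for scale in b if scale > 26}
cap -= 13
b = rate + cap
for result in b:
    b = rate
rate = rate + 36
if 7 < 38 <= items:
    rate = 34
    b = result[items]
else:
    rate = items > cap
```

if 7 < 38 and 38 <= items:

Transformed code:
result += items
rate = set()
for scale in b:
    if scale > 26:
        rate.add(result // result)
cap -= 13
b = rate + cap
for result in b:
    b = rate
rate = rate + 36
if 7 < 38 and 38 <= items:
    rate = 34
    b = result[items]
else:
    rate = items > cap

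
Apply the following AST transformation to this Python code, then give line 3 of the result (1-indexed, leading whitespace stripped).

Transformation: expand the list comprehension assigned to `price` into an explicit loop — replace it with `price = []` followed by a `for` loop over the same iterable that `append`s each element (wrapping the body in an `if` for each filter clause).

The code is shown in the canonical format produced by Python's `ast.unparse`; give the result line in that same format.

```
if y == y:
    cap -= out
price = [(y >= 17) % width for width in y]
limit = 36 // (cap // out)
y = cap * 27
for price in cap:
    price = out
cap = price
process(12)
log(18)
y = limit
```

price = []

Transformed code:
if y == y:
    cap -= out
price = []
for width in y:
    price.append((y >= 17) % width)
limit = 36 // (cap // out)
y = cap * 27
for price in cap:
    price = out
cap = price
process(12)
log(18)
y = limit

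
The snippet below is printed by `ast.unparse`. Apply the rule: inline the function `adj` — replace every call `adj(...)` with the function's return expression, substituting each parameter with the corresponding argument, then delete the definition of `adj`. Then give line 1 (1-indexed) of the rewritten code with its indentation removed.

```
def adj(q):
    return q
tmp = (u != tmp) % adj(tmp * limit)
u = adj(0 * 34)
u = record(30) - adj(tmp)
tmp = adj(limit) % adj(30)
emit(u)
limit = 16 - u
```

Transformed code:
tmp = (u != tmp) % (tmp * limit)
u = 0 * 34
u = record(30) - tmp
tmp = limit % 30
emit(u)
limit = 16 - u

tmp = (u != tmp) % (tmp * limit)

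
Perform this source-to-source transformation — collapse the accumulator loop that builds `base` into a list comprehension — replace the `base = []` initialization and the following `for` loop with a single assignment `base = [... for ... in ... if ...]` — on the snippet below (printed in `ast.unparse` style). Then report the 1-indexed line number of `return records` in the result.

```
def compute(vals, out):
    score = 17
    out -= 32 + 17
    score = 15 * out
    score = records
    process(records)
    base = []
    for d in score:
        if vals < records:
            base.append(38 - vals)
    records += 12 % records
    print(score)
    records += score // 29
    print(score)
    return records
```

Transformed code:
def compute(vals, out):
    score = 17
    out -= 32 + 17
    score = 15 * out
    score = records
    process(records)
    base = [38 - vals for d in score if vals < records]
    records += 12 % records
    print(score)
    records += score // 29
    print(score)
    return records

12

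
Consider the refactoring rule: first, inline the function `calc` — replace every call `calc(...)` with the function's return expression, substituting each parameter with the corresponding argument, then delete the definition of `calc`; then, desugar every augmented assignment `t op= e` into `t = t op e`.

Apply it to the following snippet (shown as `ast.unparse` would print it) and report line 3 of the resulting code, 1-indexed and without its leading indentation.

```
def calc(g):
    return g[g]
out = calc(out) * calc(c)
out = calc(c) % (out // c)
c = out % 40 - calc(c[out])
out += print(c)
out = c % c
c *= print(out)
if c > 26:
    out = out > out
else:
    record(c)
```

c = out % 40 - c[out][c[out]]

Transformed code:
out = out[out] * c[c]
out = c[c] % (out // c)
c = out % 40 - c[out][c[out]]
out = out + print(c)
out = c % c
c = c * print(out)
if c > 26:
    out = out > out
else:
    record(c)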